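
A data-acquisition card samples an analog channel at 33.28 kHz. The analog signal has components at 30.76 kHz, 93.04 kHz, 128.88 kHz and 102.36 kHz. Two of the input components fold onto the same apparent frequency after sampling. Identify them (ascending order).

fs/2 = 16.64 kHz.
30.76 kHz > fs/2 = 16.64 kHz, folds to fs − 30.76 kHz = 2.52 kHz.
93.04 kHz mod fs = 26.48 kHz.
26.48 kHz > fs/2 = 16.64 kHz, folds to fs − 26.48 kHz = 6.8 kHz.
128.88 kHz mod fs = 29.04 kHz.
29.04 kHz > fs/2 = 16.64 kHz, folds to fs − 29.04 kHz = 4.24 kHz.
102.36 kHz mod fs = 2.52 kHz.
2.52 kHz ≤ fs/2 = 16.64 kHz, appears at 2.52 kHz.
30.76 kHz and 102.36 kHz both map to 2.52 kHz.

30.76 kHz, 102.36 kHz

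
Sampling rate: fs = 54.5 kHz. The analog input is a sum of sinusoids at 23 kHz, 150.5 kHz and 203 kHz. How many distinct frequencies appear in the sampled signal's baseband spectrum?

fs/2 = 27.25 kHz.
23 kHz ≤ fs/2 = 27.25 kHz, passes unchanged.
150.5 kHz mod fs = 41.5 kHz.
41.5 kHz > fs/2 = 27.25 kHz, folds to fs − 41.5 kHz = 13 kHz.
203 kHz mod fs = 39.5 kHz.
39.5 kHz > fs/2 = 27.25 kHz, folds to fs − 39.5 kHz = 15 kHz.
Distinct values: {13 kHz, 15 kHz, 23 kHz} → 3.

3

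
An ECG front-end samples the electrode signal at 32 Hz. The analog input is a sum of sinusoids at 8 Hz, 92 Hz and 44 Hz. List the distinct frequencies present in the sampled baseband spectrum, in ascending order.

4 Hz, 8 Hz, 12 Hz

fs/2 = 16 Hz.
8 Hz ≤ fs/2 = 16 Hz, passes unchanged.
92 Hz mod fs = 28 Hz.
28 Hz > fs/2 = 16 Hz, folds to fs − 28 Hz = 4 Hz.
44 Hz mod fs = 12 Hz.
12 Hz ≤ fs/2 = 16 Hz, appears at 12 Hz.
Distinct values: {4 Hz, 8 Hz, 12 Hz}.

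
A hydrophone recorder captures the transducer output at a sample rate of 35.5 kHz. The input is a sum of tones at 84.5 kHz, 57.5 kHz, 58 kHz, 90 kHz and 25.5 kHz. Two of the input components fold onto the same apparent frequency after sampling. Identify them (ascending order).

57.5 kHz, 84.5 kHz

fs/2 = 17.75 kHz.
84.5 kHz mod fs = 13.5 kHz.
13.5 kHz ≤ fs/2 = 17.75 kHz, appears at 13.5 kHz.
57.5 kHz mod fs = 22 kHz.
22 kHz > fs/2 = 17.75 kHz, folds to fs − 22 kHz = 13.5 kHz.
58 kHz mod fs = 22.5 kHz.
22.5 kHz > fs/2 = 17.75 kHz, folds to fs − 22.5 kHz = 13 kHz.
90 kHz mod fs = 19 kHz.
19 kHz > fs/2 = 17.75 kHz, folds to fs − 19 kHz = 16.5 kHz.
25.5 kHz > fs/2 = 17.75 kHz, folds to fs − 25.5 kHz = 10 kHz.
57.5 kHz and 84.5 kHz both map to 13.5 kHz.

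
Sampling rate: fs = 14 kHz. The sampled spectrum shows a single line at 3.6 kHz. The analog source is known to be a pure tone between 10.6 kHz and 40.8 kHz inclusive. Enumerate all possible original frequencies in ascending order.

17.6 kHz, 24.4 kHz, 31.6 kHz, 38.4 kHz

Frequencies that alias to 3.6 kHz are k·fs ± 3.6 kHz for integer k ≥ 0.
k=0: 3.6 kHz.
k=1: 10.4 kHz, 17.6 kHz.
k=2: 24.4 kHz, 31.6 kHz.
k=3: 38.4 kHz, 45.6 kHz.
k=4: 52.4 kHz, 59.6 kHz.
Within [10.6 kHz, 40.8 kHz]: 17.6 kHz, 24.4 kHz, 31.6 kHz, 38.4 kHz.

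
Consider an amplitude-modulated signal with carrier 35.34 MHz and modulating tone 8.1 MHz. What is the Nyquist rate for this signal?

AM sidebands sit at fc ± fm = 27.24 MHz and 43.44 MHz.
Highest-frequency component: 43.44 MHz.
Nyquist rate = 2 × 43.44 MHz = 86.88 MHz.

86.88 MHz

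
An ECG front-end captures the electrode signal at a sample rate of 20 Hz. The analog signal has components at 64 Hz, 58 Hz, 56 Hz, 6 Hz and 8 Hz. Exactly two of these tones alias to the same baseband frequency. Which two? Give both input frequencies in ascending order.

56 Hz, 64 Hz

fs/2 = 10 Hz.
64 Hz mod fs = 4 Hz.
4 Hz ≤ fs/2 = 10 Hz, appears at 4 Hz.
58 Hz mod fs = 18 Hz.
18 Hz > fs/2 = 10 Hz, folds to fs − 18 Hz = 2 Hz.
56 Hz mod fs = 16 Hz.
16 Hz > fs/2 = 10 Hz, folds to fs − 16 Hz = 4 Hz.
6 Hz ≤ fs/2 = 10 Hz, passes unchanged.
8 Hz ≤ fs/2 = 10 Hz, passes unchanged.
56 Hz and 64 Hz both map to 4 Hz.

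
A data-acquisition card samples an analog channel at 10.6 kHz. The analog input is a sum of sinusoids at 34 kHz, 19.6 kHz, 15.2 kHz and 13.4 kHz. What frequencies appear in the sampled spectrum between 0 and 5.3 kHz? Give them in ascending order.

fs/2 = 5.3 kHz.
34 kHz mod fs = 2.2 kHz.
2.2 kHz ≤ fs/2 = 5.3 kHz, appears at 2.2 kHz.
19.6 kHz mod fs = 9 kHz.
9 kHz > fs/2 = 5.3 kHz, folds to fs − 9 kHz = 1.6 kHz.
15.2 kHz mod fs = 4.6 kHz.
4.6 kHz ≤ fs/2 = 5.3 kHz, appears at 4.6 kHz.
13.4 kHz mod fs = 2.8 kHz.
2.8 kHz ≤ fs/2 = 5.3 kHz, appears at 2.8 kHz.
Distinct values: {1.6 kHz, 2.2 kHz, 2.8 kHz, 4.6 kHz}.

1.6 kHz, 2.2 kHz, 2.8 kHz, 4.6 kHz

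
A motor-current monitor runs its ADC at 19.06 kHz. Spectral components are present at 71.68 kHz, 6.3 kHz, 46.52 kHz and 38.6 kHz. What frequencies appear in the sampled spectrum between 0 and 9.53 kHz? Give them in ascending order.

fs/2 = 9.53 kHz.
71.68 kHz mod fs = 14.5 kHz.
14.5 kHz > fs/2 = 9.53 kHz, folds to fs − 14.5 kHz = 4.56 kHz.
6.3 kHz ≤ fs/2 = 9.53 kHz, passes unchanged.
46.52 kHz mod fs = 8.4 kHz.
8.4 kHz ≤ fs/2 = 9.53 kHz, appears at 8.4 kHz.
38.6 kHz mod fs = 0.48 kHz.
0.48 kHz ≤ fs/2 = 9.53 kHz, appears at 0.48 kHz.
Distinct values: {0.48 kHz, 4.56 kHz, 6.3 kHz, 8.4 kHz}.

0.48 kHz, 4.56 kHz, 6.3 kHz, 8.4 kHz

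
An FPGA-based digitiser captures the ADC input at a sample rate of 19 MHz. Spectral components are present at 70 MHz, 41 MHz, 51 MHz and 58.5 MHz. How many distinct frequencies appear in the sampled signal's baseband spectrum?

fs/2 = 9.5 MHz.
70 MHz mod fs = 13 MHz.
13 MHz > fs/2 = 9.5 MHz, folds to fs − 13 MHz = 6 MHz.
41 MHz mod fs = 3 MHz.
3 MHz ≤ fs/2 = 9.5 MHz, appears at 3 MHz.
51 MHz mod fs = 13 MHz.
13 MHz > fs/2 = 9.5 MHz, folds to fs − 13 MHz = 6 MHz.
58.5 MHz mod fs = 1.5 MHz.
1.5 MHz ≤ fs/2 = 9.5 MHz, appears at 1.5 MHz.
Distinct values: {1.5 MHz, 3 MHz, 6 MHz} → 3.

3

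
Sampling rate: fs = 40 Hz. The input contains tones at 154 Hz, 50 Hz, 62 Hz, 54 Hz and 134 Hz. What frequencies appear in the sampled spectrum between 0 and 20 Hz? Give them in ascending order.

fs/2 = 20 Hz.
154 Hz mod fs = 34 Hz.
34 Hz > fs/2 = 20 Hz, folds to fs − 34 Hz = 6 Hz.
50 Hz mod fs = 10 Hz.
10 Hz ≤ fs/2 = 20 Hz, appears at 10 Hz.
62 Hz mod fs = 22 Hz.
22 Hz > fs/2 = 20 Hz, folds to fs − 22 Hz = 18 Hz.
54 Hz mod fs = 14 Hz.
14 Hz ≤ fs/2 = 20 Hz, appears at 14 Hz.
134 Hz mod fs = 14 Hz.
14 Hz ≤ fs/2 = 20 Hz, appears at 14 Hz.
Distinct values: {6 Hz, 10 Hz, 14 Hz, 18 Hz}.

6 Hz, 10 Hz, 14 Hz, 18 Hz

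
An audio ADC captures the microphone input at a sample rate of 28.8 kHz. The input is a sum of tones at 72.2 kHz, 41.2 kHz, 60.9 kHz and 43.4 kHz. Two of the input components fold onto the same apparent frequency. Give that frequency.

fs/2 = 14.4 kHz.
72.2 kHz mod fs = 14.6 kHz.
14.6 kHz > fs/2 = 14.4 kHz, folds to fs − 14.6 kHz = 14.2 kHz.
41.2 kHz mod fs = 12.4 kHz.
12.4 kHz ≤ fs/2 = 14.4 kHz, appears at 12.4 kHz.
60.9 kHz mod fs = 3.3 kHz.
3.3 kHz ≤ fs/2 = 14.4 kHz, appears at 3.3 kHz.
43.4 kHz mod fs = 14.6 kHz.
14.6 kHz > fs/2 = 14.4 kHz, folds to fs − 14.6 kHz = 14.2 kHz.
43.4 kHz and 72.2 kHz both map to 14.2 kHz.

14.2 kHz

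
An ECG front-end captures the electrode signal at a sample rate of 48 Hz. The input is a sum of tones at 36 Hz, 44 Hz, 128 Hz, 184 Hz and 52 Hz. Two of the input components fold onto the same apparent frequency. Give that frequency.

4 Hz

fs/2 = 24 Hz.
36 Hz > fs/2 = 24 Hz, folds to fs − 36 Hz = 12 Hz.
44 Hz > fs/2 = 24 Hz, folds to fs − 44 Hz = 4 Hz.
128 Hz mod fs = 32 Hz.
32 Hz > fs/2 = 24 Hz, folds to fs − 32 Hz = 16 Hz.
184 Hz mod fs = 40 Hz.
40 Hz > fs/2 = 24 Hz, folds to fs − 40 Hz = 8 Hz.
52 Hz mod fs = 4 Hz.
4 Hz ≤ fs/2 = 24 Hz, appears at 4 Hz.
44 Hz and 52 Hz both map to 4 Hz.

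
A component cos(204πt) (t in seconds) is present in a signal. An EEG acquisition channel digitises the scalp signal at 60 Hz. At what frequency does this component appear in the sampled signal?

ω = 204π rad/s → f = ω/(2π) = 102 Hz.
102 Hz mod fs = 42 Hz.
42 Hz > fs/2 = 30 Hz, folds to fs − 42 Hz = 18 Hz.

18 Hz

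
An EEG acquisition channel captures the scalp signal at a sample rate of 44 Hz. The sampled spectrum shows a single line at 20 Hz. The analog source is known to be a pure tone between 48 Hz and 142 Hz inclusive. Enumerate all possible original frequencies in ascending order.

Frequencies that alias to 20 Hz are k·fs ± 20 Hz for integer k ≥ 0.
k=0: 20 Hz.
k=1: 24 Hz, 64 Hz.
k=2: 68 Hz, 108 Hz.
k=3: 112 Hz, 152 Hz.
k=4: 156 Hz, 196 Hz.
Within [48 Hz, 142 Hz]: 64 Hz, 68 Hz, 108 Hz, 112 Hz.

64 Hz, 68 Hz, 108 Hz, 112 Hz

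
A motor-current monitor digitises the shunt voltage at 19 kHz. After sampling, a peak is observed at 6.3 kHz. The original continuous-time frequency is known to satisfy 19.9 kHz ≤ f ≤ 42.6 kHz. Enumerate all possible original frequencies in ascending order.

25.3 kHz, 31.7 kHz

Frequencies that alias to 6.3 kHz are k·fs ± 6.3 kHz for integer k ≥ 0.
k=0: 6.3 kHz.
k=1: 12.7 kHz, 25.3 kHz.
k=2: 31.7 kHz, 44.3 kHz.
k=3: 50.7 kHz, 63.3 kHz.
Within [19.9 kHz, 42.6 kHz]: 25.3 kHz, 31.7 kHz.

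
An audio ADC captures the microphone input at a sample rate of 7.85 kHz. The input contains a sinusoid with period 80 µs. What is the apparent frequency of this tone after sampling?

T = 80 µs → f = 1/T = 12.5 kHz.
12.5 kHz mod fs = 4.65 kHz.
4.65 kHz > fs/2 = 3.925 kHz, folds to fs − 4.65 kHz = 3.2 kHz.

3.2 kHz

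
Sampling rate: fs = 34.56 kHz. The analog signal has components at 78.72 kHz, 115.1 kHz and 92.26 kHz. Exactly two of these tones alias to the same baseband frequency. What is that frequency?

fs/2 = 17.28 kHz.
78.72 kHz mod fs = 9.6 kHz.
9.6 kHz ≤ fs/2 = 17.28 kHz, appears at 9.6 kHz.
115.1 kHz mod fs = 11.42 kHz.
11.42 kHz ≤ fs/2 = 17.28 kHz, appears at 11.42 kHz.
92.26 kHz mod fs = 23.14 kHz.
23.14 kHz > fs/2 = 17.28 kHz, folds to fs − 23.14 kHz = 11.42 kHz.
92.26 kHz and 115.1 kHz both map to 11.42 kHz.

11.42 kHz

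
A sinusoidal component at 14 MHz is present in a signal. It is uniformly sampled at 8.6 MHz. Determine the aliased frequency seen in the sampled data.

3.2 MHz

14 MHz mod fs = 5.4 MHz.
5.4 MHz > fs/2 = 4.3 MHz, folds to fs − 5.4 MHz = 3.2 MHz.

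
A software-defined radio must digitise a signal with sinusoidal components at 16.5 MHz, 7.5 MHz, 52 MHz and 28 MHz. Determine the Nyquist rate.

104 MHz

Highest-frequency component: 52 MHz.
Nyquist rate = 2 × 52 MHz = 104 MHz.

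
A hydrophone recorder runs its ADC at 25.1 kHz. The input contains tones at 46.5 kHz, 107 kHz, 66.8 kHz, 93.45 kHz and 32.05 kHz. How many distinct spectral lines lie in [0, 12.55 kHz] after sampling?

fs/2 = 12.55 kHz.
46.5 kHz mod fs = 21.4 kHz.
21.4 kHz > fs/2 = 12.55 kHz, folds to fs − 21.4 kHz = 3.7 kHz.
107 kHz mod fs = 6.6 kHz.
6.6 kHz ≤ fs/2 = 12.55 kHz, appears at 6.6 kHz.
66.8 kHz mod fs = 16.6 kHz.
16.6 kHz > fs/2 = 12.55 kHz, folds to fs − 16.6 kHz = 8.5 kHz.
93.45 kHz mod fs = 18.15 kHz.
18.15 kHz > fs/2 = 12.55 kHz, folds to fs − 18.15 kHz = 6.95 kHz.
32.05 kHz mod fs = 6.95 kHz.
6.95 kHz ≤ fs/2 = 12.55 kHz, appears at 6.95 kHz.
Distinct values: {3.7 kHz, 6.6 kHz, 6.95 kHz, 8.5 kHz} → 4.

4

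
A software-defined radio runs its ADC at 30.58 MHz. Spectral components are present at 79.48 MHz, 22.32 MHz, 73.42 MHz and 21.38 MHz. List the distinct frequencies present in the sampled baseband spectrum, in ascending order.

fs/2 = 15.29 MHz.
79.48 MHz mod fs = 18.32 MHz.
18.32 MHz > fs/2 = 15.29 MHz, folds to fs − 18.32 MHz = 12.26 MHz.
22.32 MHz > fs/2 = 15.29 MHz, folds to fs − 22.32 MHz = 8.26 MHz.
73.42 MHz mod fs = 12.26 MHz.
12.26 MHz ≤ fs/2 = 15.29 MHz, appears at 12.26 MHz.
21.38 MHz > fs/2 = 15.29 MHz, folds to fs − 21.38 MHz = 9.2 MHz.
Distinct values: {8.26 MHz, 9.2 MHz, 12.26 MHz}.

8.26 MHz, 9.2 MHz, 12.26 MHz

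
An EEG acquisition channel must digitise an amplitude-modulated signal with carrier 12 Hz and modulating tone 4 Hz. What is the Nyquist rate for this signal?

AM sidebands sit at fc ± fm = 8 Hz and 16 Hz.
Highest-frequency component: 16 Hz.
Nyquist rate = 2 × 16 Hz = 32 Hz.

32 Hz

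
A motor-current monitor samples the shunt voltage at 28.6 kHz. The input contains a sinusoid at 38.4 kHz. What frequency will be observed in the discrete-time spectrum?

38.4 kHz mod fs = 9.8 kHz.
9.8 kHz ≤ fs/2 = 14.3 kHz, appears at 9.8 kHz.

9.8 kHz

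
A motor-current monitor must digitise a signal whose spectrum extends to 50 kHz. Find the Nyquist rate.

100 kHz

Nyquist rate = 2 × 50 kHz = 100 kHz.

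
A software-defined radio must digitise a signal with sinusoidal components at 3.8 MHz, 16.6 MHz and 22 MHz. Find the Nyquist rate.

44 MHz

Highest-frequency component: 22 MHz.
Nyquist rate = 2 × 22 MHz = 44 MHz.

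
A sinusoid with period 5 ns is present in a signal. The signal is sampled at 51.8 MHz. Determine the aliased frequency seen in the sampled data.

T = 5 ns → f = 1/T = 200 MHz.
200 MHz mod fs = 44.6 MHz.
44.6 MHz > fs/2 = 25.9 MHz, folds to fs − 44.6 MHz = 7.2 MHz.

7.2 MHz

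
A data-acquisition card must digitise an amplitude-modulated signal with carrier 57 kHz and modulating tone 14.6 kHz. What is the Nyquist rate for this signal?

143.2 kHz

AM sidebands sit at fc ± fm = 42.4 kHz and 71.6 kHz.
Highest-frequency component: 71.6 kHz.
Nyquist rate = 2 × 71.6 kHz = 143.2 kHz.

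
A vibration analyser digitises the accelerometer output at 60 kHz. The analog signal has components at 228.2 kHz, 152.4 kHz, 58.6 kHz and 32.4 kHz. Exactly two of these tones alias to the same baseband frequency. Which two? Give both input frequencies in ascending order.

32.4 kHz, 152.4 kHz

fs/2 = 30 kHz.
228.2 kHz mod fs = 48.2 kHz.
48.2 kHz > fs/2 = 30 kHz, folds to fs − 48.2 kHz = 11.8 kHz.
152.4 kHz mod fs = 32.4 kHz.
32.4 kHz > fs/2 = 30 kHz, folds to fs − 32.4 kHz = 27.6 kHz.
58.6 kHz > fs/2 = 30 kHz, folds to fs − 58.6 kHz = 1.4 kHz.
32.4 kHz > fs/2 = 30 kHz, folds to fs − 32.4 kHz = 27.6 kHz.
32.4 kHz and 152.4 kHz both map to 27.6 kHz.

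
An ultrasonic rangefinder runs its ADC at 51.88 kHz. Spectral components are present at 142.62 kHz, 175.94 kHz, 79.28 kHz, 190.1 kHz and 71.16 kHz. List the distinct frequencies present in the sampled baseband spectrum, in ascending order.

fs/2 = 25.94 kHz.
142.62 kHz mod fs = 38.86 kHz.
38.86 kHz > fs/2 = 25.94 kHz, folds to fs − 38.86 kHz = 13.02 kHz.
175.94 kHz mod fs = 20.3 kHz.
20.3 kHz ≤ fs/2 = 25.94 kHz, appears at 20.3 kHz.
79.28 kHz mod fs = 27.4 kHz.
27.4 kHz > fs/2 = 25.94 kHz, folds to fs − 27.4 kHz = 24.48 kHz.
190.1 kHz mod fs = 34.46 kHz.
34.46 kHz > fs/2 = 25.94 kHz, folds to fs − 34.46 kHz = 17.42 kHz.
71.16 kHz mod fs = 19.28 kHz.
19.28 kHz ≤ fs/2 = 25.94 kHz, appears at 19.28 kHz.
Distinct values: {13.02 kHz, 17.42 kHz, 19.28 kHz, 20.3 kHz, 24.48 kHz}.

13.02 kHz, 17.42 kHz, 19.28 kHz, 20.3 kHz, 24.48 kHz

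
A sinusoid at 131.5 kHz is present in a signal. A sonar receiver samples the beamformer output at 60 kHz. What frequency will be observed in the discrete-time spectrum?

131.5 kHz mod fs = 11.5 kHz.
11.5 kHz ≤ fs/2 = 30 kHz, appears at 11.5 kHz.

11.5 kHz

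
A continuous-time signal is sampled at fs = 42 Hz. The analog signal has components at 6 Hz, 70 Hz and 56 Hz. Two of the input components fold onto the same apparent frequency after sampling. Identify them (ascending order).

56 Hz, 70 Hz

fs/2 = 21 Hz.
6 Hz ≤ fs/2 = 21 Hz, passes unchanged.
70 Hz mod fs = 28 Hz.
28 Hz > fs/2 = 21 Hz, folds to fs − 28 Hz = 14 Hz.
56 Hz mod fs = 14 Hz.
14 Hz ≤ fs/2 = 21 Hz, appears at 14 Hz.
56 Hz and 70 Hz both map to 14 Hz.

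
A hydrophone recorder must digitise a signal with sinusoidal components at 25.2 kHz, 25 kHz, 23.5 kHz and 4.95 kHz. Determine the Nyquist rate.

Highest-frequency component: 25.2 kHz.
Nyquist rate = 2 × 25.2 kHz = 50.4 kHz.

50.4 kHz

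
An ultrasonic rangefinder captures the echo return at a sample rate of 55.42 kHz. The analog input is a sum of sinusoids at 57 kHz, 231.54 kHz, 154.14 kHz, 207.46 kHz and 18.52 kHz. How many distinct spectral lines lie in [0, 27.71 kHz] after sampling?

fs/2 = 27.71 kHz.
57 kHz mod fs = 1.58 kHz.
1.58 kHz ≤ fs/2 = 27.71 kHz, appears at 1.58 kHz.
231.54 kHz mod fs = 9.86 kHz.
9.86 kHz ≤ fs/2 = 27.71 kHz, appears at 9.86 kHz.
154.14 kHz mod fs = 43.3 kHz.
43.3 kHz > fs/2 = 27.71 kHz, folds to fs − 43.3 kHz = 12.12 kHz.
207.46 kHz mod fs = 41.2 kHz.
41.2 kHz > fs/2 = 27.71 kHz, folds to fs − 41.2 kHz = 14.22 kHz.
18.52 kHz ≤ fs/2 = 27.71 kHz, passes unchanged.
Distinct values: {1.58 kHz, 9.86 kHz, 12.12 kHz, 14.22 kHz, 18.52 kHz} → 5.

5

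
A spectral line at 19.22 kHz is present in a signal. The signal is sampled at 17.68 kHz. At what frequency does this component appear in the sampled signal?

19.22 kHz mod fs = 1.54 kHz.
1.54 kHz ≤ fs/2 = 8.84 kHz, appears at 1.54 kHz.

1.54 kHz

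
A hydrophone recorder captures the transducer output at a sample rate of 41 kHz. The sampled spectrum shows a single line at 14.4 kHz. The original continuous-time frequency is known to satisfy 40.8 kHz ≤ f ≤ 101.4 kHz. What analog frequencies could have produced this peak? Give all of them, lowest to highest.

Frequencies that alias to 14.4 kHz are k·fs ± 14.4 kHz for integer k ≥ 0.
k=0: 14.4 kHz.
k=1: 26.6 kHz, 55.4 kHz.
k=2: 67.6 kHz, 96.4 kHz.
k=3: 108.6 kHz, 137.4 kHz.
Within [40.8 kHz, 101.4 kHz]: 55.4 kHz, 67.6 kHz, 96.4 kHz.

55.4 kHz, 67.6 kHz, 96.4 kHz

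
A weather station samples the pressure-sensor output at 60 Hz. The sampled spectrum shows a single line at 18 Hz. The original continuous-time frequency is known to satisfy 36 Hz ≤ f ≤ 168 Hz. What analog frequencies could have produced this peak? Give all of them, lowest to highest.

42 Hz, 78 Hz, 102 Hz, 138 Hz, 162 Hz

Frequencies that alias to 18 Hz are k·fs ± 18 Hz for integer k ≥ 0.
k=0: 18 Hz.
k=1: 42 Hz, 78 Hz.
k=2: 102 Hz, 138 Hz.
k=3: 162 Hz, 198 Hz.
k=4: 222 Hz, 258 Hz.
Within [36 Hz, 168 Hz]: 42 Hz, 78 Hz, 102 Hz, 138 Hz, 162 Hz.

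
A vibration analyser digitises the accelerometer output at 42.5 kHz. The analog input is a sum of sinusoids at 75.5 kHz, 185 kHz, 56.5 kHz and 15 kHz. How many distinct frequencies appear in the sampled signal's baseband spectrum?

fs/2 = 21.25 kHz.
75.5 kHz mod fs = 33 kHz.
33 kHz > fs/2 = 21.25 kHz, folds to fs − 33 kHz = 9.5 kHz.
185 kHz mod fs = 15 kHz.
15 kHz ≤ fs/2 = 21.25 kHz, appears at 15 kHz.
56.5 kHz mod fs = 14 kHz.
14 kHz ≤ fs/2 = 21.25 kHz, appears at 14 kHz.
15 kHz ≤ fs/2 = 21.25 kHz, passes unchanged.
Distinct values: {9.5 kHz, 14 kHz, 15 kHz} → 3.

3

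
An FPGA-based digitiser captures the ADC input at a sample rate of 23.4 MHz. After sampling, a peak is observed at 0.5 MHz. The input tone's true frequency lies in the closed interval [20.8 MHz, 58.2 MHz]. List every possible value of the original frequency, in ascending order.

22.9 MHz, 23.9 MHz, 46.3 MHz, 47.3 MHz

Frequencies that alias to 0.5 MHz are k·fs ± 0.5 MHz for integer k ≥ 0.
k=0: 0.5 MHz.
k=1: 22.9 MHz, 23.9 MHz.
k=2: 46.3 MHz, 47.3 MHz.
k=3: 69.7 MHz, 70.7 MHz.
Within [20.8 MHz, 58.2 MHz]: 22.9 MHz, 23.9 MHz, 46.3 MHz, 47.3 MHz.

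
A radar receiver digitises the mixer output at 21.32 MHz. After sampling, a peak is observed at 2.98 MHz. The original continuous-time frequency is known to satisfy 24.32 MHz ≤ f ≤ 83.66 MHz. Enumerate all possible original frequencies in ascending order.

Frequencies that alias to 2.98 MHz are k·fs ± 2.98 MHz for integer k ≥ 0.
k=0: 2.98 MHz.
k=1: 18.34 MHz, 24.3 MHz.
k=2: 39.66 MHz, 45.62 MHz.
k=3: 60.98 MHz, 66.94 MHz.
k=4: 82.3 MHz, 88.26 MHz.
k=5: 103.62 MHz, 109.58 MHz.
Within [24.32 MHz, 83.66 MHz]: 39.66 MHz, 45.62 MHz, 60.98 MHz, 66.94 MHz, 82.3 MHz.

39.66 MHz, 45.62 MHz, 60.98 MHz, 66.94 MHz, 82.3 MHz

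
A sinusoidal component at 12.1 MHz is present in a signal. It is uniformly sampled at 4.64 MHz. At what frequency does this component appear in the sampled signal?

12.1 MHz mod fs = 2.82 MHz.
2.82 MHz > fs/2 = 2.32 MHz, folds to fs − 2.82 MHz = 1.82 MHz.

1.82 MHz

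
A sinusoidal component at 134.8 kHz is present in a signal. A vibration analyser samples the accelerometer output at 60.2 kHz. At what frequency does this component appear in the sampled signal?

14.4 kHz

134.8 kHz mod fs = 14.4 kHz.
14.4 kHz ≤ fs/2 = 30.1 kHz, appears at 14.4 kHz.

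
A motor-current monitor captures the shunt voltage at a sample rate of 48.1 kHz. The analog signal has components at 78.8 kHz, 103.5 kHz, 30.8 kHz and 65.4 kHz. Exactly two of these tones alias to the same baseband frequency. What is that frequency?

17.3 kHz

fs/2 = 24.05 kHz.
78.8 kHz mod fs = 30.7 kHz.
30.7 kHz > fs/2 = 24.05 kHz, folds to fs − 30.7 kHz = 17.4 kHz.
103.5 kHz mod fs = 7.3 kHz.
7.3 kHz ≤ fs/2 = 24.05 kHz, appears at 7.3 kHz.
30.8 kHz > fs/2 = 24.05 kHz, folds to fs − 30.8 kHz = 17.3 kHz.
65.4 kHz mod fs = 17.3 kHz.
17.3 kHz ≤ fs/2 = 24.05 kHz, appears at 17.3 kHz.
30.8 kHz and 65.4 kHz both map to 17.3 kHz.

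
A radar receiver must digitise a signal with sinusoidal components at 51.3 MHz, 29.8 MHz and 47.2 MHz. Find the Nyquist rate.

Highest-frequency component: 51.3 MHz.
Nyquist rate = 2 × 51.3 MHz = 102.6 MHz.

102.6 MHz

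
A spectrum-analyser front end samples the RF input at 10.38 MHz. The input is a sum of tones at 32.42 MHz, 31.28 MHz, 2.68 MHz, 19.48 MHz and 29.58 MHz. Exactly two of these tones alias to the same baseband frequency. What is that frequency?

fs/2 = 5.19 MHz.
32.42 MHz mod fs = 1.28 MHz.
1.28 MHz ≤ fs/2 = 5.19 MHz, appears at 1.28 MHz.
31.28 MHz mod fs = 0.14 MHz.
0.14 MHz ≤ fs/2 = 5.19 MHz, appears at 0.14 MHz.
2.68 MHz ≤ fs/2 = 5.19 MHz, passes unchanged.
19.48 MHz mod fs = 9.1 MHz.
9.1 MHz > fs/2 = 5.19 MHz, folds to fs − 9.1 MHz = 1.28 MHz.
29.58 MHz mod fs = 8.82 MHz.
8.82 MHz > fs/2 = 5.19 MHz, folds to fs − 8.82 MHz = 1.56 MHz.
19.48 MHz and 32.42 MHz both map to 1.28 MHz.

1.28 MHz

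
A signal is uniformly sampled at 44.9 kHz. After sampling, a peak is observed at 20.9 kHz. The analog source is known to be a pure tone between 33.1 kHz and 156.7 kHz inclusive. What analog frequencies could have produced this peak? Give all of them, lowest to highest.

Frequencies that alias to 20.9 kHz are k·fs ± 20.9 kHz for integer k ≥ 0.
k=0: 20.9 kHz.
k=1: 24 kHz, 65.8 kHz.
k=2: 68.9 kHz, 110.7 kHz.
k=3: 113.8 kHz, 155.6 kHz.
k=4: 158.7 kHz, 200.5 kHz.
Within [33.1 kHz, 156.7 kHz]: 65.8 kHz, 68.9 kHz, 110.7 kHz, 113.8 kHz, 155.6 kHz.

65.8 kHz, 68.9 kHz, 110.7 kHz, 113.8 kHz, 155.6 kHz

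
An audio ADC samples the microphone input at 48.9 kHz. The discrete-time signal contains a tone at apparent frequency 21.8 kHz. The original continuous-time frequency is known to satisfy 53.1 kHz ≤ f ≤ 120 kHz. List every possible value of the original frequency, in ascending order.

70.7 kHz, 76 kHz, 119.6 kHz

Frequencies that alias to 21.8 kHz are k·fs ± 21.8 kHz for integer k ≥ 0.
k=0: 21.8 kHz.
k=1: 27.1 kHz, 70.7 kHz.
k=2: 76 kHz, 119.6 kHz.
k=3: 124.9 kHz, 168.5 kHz.
Within [53.1 kHz, 120 kHz]: 70.7 kHz, 76 kHz, 119.6 kHz.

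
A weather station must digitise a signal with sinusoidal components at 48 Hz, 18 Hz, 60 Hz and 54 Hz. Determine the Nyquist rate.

120 Hz

Highest-frequency component: 60 Hz.
Nyquist rate = 2 × 60 Hz = 120 Hz.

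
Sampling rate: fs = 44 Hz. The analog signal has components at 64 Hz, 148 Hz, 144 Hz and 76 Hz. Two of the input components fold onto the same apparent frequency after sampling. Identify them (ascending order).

fs/2 = 22 Hz.
64 Hz mod fs = 20 Hz.
20 Hz ≤ fs/2 = 22 Hz, appears at 20 Hz.
148 Hz mod fs = 16 Hz.
16 Hz ≤ fs/2 = 22 Hz, appears at 16 Hz.
144 Hz mod fs = 12 Hz.
12 Hz ≤ fs/2 = 22 Hz, appears at 12 Hz.
76 Hz mod fs = 32 Hz.
32 Hz > fs/2 = 22 Hz, folds to fs − 32 Hz = 12 Hz.
76 Hz and 144 Hz both map to 12 Hz.

76 Hz, 144 Hz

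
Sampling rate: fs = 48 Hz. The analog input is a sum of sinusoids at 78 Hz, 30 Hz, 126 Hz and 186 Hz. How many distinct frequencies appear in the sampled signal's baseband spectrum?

fs/2 = 24 Hz.
78 Hz mod fs = 30 Hz.
30 Hz > fs/2 = 24 Hz, folds to fs − 30 Hz = 18 Hz.
30 Hz > fs/2 = 24 Hz, folds to fs − 30 Hz = 18 Hz.
126 Hz mod fs = 30 Hz.
30 Hz > fs/2 = 24 Hz, folds to fs − 30 Hz = 18 Hz.
186 Hz mod fs = 42 Hz.
42 Hz > fs/2 = 24 Hz, folds to fs − 42 Hz = 6 Hz.
Distinct values: {6 Hz, 18 Hz} → 2.

2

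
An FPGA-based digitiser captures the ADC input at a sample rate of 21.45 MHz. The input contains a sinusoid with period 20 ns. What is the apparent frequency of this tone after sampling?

7.1 MHz

T = 20 ns → f = 1/T = 50 MHz.
50 MHz mod fs = 7.1 MHz.
7.1 MHz ≤ fs/2 = 10.725 MHz, appears at 7.1 MHz.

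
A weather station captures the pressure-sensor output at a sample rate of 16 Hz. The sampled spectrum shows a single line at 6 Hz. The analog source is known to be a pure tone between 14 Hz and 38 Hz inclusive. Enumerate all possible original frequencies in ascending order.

22 Hz, 26 Hz, 38 Hz

Frequencies that alias to 6 Hz are k·fs ± 6 Hz for integer k ≥ 0.
k=0: 6 Hz.
k=1: 10 Hz, 22 Hz.
k=2: 26 Hz, 38 Hz.
k=3: 42 Hz, 54 Hz.
Within [14 Hz, 38 Hz]: 22 Hz, 26 Hz, 38 Hz.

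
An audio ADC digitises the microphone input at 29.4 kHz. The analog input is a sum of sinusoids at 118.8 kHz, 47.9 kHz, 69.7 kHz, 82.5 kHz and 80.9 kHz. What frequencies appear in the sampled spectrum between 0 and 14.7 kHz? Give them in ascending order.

fs/2 = 14.7 kHz.
118.8 kHz mod fs = 1.2 kHz.
1.2 kHz ≤ fs/2 = 14.7 kHz, appears at 1.2 kHz.
47.9 kHz mod fs = 18.5 kHz.
18.5 kHz > fs/2 = 14.7 kHz, folds to fs − 18.5 kHz = 10.9 kHz.
69.7 kHz mod fs = 10.9 kHz.
10.9 kHz ≤ fs/2 = 14.7 kHz, appears at 10.9 kHz.
82.5 kHz mod fs = 23.7 kHz.
23.7 kHz > fs/2 = 14.7 kHz, folds to fs − 23.7 kHz = 5.7 kHz.
80.9 kHz mod fs = 22.1 kHz.
22.1 kHz > fs/2 = 14.7 kHz, folds to fs − 22.1 kHz = 7.3 kHz.
Distinct values: {1.2 kHz, 5.7 kHz, 7.3 kHz, 10.9 kHz}.

1.2 kHz, 5.7 kHz, 7.3 kHz, 10.9 kHz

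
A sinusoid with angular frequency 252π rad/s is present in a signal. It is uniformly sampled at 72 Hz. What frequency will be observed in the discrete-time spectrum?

18 Hz

ω = 252π rad/s → f = ω/(2π) = 126 Hz.
126 Hz mod fs = 54 Hz.
54 Hz > fs/2 = 36 Hz, folds to fs − 54 Hz = 18 Hz.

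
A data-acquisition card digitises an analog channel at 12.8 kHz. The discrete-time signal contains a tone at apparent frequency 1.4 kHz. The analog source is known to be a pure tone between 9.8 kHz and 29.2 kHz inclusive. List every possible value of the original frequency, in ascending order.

11.4 kHz, 14.2 kHz, 24.2 kHz, 27 kHz

Frequencies that alias to 1.4 kHz are k·fs ± 1.4 kHz for integer k ≥ 0.
k=0: 1.4 kHz.
k=1: 11.4 kHz, 14.2 kHz.
k=2: 24.2 kHz, 27 kHz.
k=3: 37 kHz, 39.8 kHz.
Within [9.8 kHz, 29.2 kHz]: 11.4 kHz, 14.2 kHz, 24.2 kHz, 27 kHz.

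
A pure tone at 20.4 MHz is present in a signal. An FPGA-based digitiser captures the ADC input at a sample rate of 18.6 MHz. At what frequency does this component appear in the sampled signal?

20.4 MHz mod fs = 1.8 MHz.
1.8 MHz ≤ fs/2 = 9.3 MHz, appears at 1.8 MHz.

1.8 MHz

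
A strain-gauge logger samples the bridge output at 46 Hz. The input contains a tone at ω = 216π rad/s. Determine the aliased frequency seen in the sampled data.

16 Hz

ω = 216π rad/s → f = ω/(2π) = 108 Hz.
108 Hz mod fs = 16 Hz.
16 Hz ≤ fs/2 = 23 Hz, appears at 16 Hz.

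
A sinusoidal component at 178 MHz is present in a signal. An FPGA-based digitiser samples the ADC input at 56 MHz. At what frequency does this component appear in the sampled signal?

10 MHz

178 MHz mod fs = 10 MHz.
10 MHz ≤ fs/2 = 28 MHz, appears at 10 MHz.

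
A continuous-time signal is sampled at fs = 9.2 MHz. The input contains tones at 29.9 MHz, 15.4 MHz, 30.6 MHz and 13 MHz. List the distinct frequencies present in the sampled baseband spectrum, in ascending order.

2.3 MHz, 3 MHz, 3.8 MHz

fs/2 = 4.6 MHz.
29.9 MHz mod fs = 2.3 MHz.
2.3 MHz ≤ fs/2 = 4.6 MHz, appears at 2.3 MHz.
15.4 MHz mod fs = 6.2 MHz.
6.2 MHz > fs/2 = 4.6 MHz, folds to fs − 6.2 MHz = 3 MHz.
30.6 MHz mod fs = 3 MHz.
3 MHz ≤ fs/2 = 4.6 MHz, appears at 3 MHz.
13 MHz mod fs = 3.8 MHz.
3.8 MHz ≤ fs/2 = 4.6 MHz, appears at 3.8 MHz.
Distinct values: {2.3 MHz, 3 MHz, 3.8 MHz}.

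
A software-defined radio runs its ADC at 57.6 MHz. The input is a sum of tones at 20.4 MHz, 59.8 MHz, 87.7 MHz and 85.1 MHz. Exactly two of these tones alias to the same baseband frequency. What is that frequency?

fs/2 = 28.8 MHz.
20.4 MHz ≤ fs/2 = 28.8 MHz, passes unchanged.
59.8 MHz mod fs = 2.2 MHz.
2.2 MHz ≤ fs/2 = 28.8 MHz, appears at 2.2 MHz.
87.7 MHz mod fs = 30.1 MHz.
30.1 MHz > fs/2 = 28.8 MHz, folds to fs − 30.1 MHz = 27.5 MHz.
85.1 MHz mod fs = 27.5 MHz.
27.5 MHz ≤ fs/2 = 28.8 MHz, appears at 27.5 MHz.
85.1 MHz and 87.7 MHz both map to 27.5 MHz.

27.5 MHz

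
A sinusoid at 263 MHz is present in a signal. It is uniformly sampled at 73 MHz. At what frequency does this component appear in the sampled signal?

29 MHz

263 MHz mod fs = 44 MHz.
44 MHz > fs/2 = 36.5 MHz, folds to fs − 44 MHz = 29 MHz.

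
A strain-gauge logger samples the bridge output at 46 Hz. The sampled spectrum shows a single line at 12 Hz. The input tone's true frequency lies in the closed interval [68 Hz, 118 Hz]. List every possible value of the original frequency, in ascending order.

80 Hz, 104 Hz

Frequencies that alias to 12 Hz are k·fs ± 12 Hz for integer k ≥ 0.
k=0: 12 Hz.
k=1: 34 Hz, 58 Hz.
k=2: 80 Hz, 104 Hz.
k=3: 126 Hz, 150 Hz.
Within [68 Hz, 118 Hz]: 80 Hz, 104 Hz.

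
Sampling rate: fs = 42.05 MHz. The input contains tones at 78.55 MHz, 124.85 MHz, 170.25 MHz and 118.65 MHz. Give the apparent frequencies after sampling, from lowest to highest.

1.3 MHz, 2.05 MHz, 5.55 MHz, 7.5 MHz

fs/2 = 21.025 MHz.
78.55 MHz mod fs = 36.5 MHz.
36.5 MHz > fs/2 = 21.025 MHz, folds to fs − 36.5 MHz = 5.55 MHz.
124.85 MHz mod fs = 40.75 MHz.
40.75 MHz > fs/2 = 21.025 MHz, folds to fs − 40.75 MHz = 1.3 MHz.
170.25 MHz mod fs = 2.05 MHz.
2.05 MHz ≤ fs/2 = 21.025 MHz, appears at 2.05 MHz.
118.65 MHz mod fs = 34.55 MHz.
34.55 MHz > fs/2 = 21.025 MHz, folds to fs − 34.55 MHz = 7.5 MHz.
Distinct values: {1.3 MHz, 2.05 MHz, 5.55 MHz, 7.5 MHz}.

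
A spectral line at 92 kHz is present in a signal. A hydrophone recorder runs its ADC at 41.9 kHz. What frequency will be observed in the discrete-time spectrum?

8.2 kHz

92 kHz mod fs = 8.2 kHz.
8.2 kHz ≤ fs/2 = 20.95 kHz, appears at 8.2 kHz.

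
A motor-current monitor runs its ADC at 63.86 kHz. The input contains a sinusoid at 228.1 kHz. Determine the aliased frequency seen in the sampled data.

228.1 kHz mod fs = 36.52 kHz.
36.52 kHz > fs/2 = 31.93 kHz, folds to fs − 36.52 kHz = 27.34 kHz.

27.34 kHz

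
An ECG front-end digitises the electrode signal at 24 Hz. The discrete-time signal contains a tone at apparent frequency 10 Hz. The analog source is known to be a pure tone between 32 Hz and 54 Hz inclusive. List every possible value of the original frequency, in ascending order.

34 Hz, 38 Hz

Frequencies that alias to 10 Hz are k·fs ± 10 Hz for integer k ≥ 0.
k=0: 10 Hz.
k=1: 14 Hz, 34 Hz.
k=2: 38 Hz, 58 Hz.
k=3: 62 Hz, 82 Hz.
Within [32 Hz, 54 Hz]: 34 Hz, 38 Hz.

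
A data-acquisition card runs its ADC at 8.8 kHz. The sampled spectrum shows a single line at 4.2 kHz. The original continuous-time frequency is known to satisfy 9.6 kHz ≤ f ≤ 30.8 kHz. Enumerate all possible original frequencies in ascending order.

13 kHz, 13.4 kHz, 21.8 kHz, 22.2 kHz, 30.6 kHz

Frequencies that alias to 4.2 kHz are k·fs ± 4.2 kHz for integer k ≥ 0.
k=0: 4.2 kHz.
k=1: 4.6 kHz, 13 kHz.
k=2: 13.4 kHz, 21.8 kHz.
k=3: 22.2 kHz, 30.6 kHz.
k=4: 31 kHz, 39.4 kHz.
Within [9.6 kHz, 30.8 kHz]: 13 kHz, 13.4 kHz, 21.8 kHz, 22.2 kHz, 30.6 kHz.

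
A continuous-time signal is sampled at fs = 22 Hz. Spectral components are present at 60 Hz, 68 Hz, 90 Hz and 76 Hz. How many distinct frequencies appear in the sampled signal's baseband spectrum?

fs/2 = 11 Hz.
60 Hz mod fs = 16 Hz.
16 Hz > fs/2 = 11 Hz, folds to fs − 16 Hz = 6 Hz.
68 Hz mod fs = 2 Hz.
2 Hz ≤ fs/2 = 11 Hz, appears at 2 Hz.
90 Hz mod fs = 2 Hz.
2 Hz ≤ fs/2 = 11 Hz, appears at 2 Hz.
76 Hz mod fs = 10 Hz.
10 Hz ≤ fs/2 = 11 Hz, appears at 10 Hz.
Distinct values: {2 Hz, 6 Hz, 10 Hz} → 3.

3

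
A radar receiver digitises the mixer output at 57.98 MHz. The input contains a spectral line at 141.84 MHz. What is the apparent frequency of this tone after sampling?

25.88 MHz

141.84 MHz mod fs = 25.88 MHz.
25.88 MHz ≤ fs/2 = 28.99 MHz, appears at 25.88 MHz.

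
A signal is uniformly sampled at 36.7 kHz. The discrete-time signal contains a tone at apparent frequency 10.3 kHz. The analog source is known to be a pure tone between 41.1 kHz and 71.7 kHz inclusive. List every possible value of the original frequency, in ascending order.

Frequencies that alias to 10.3 kHz are k·fs ± 10.3 kHz for integer k ≥ 0.
k=0: 10.3 kHz.
k=1: 26.4 kHz, 47 kHz.
k=2: 63.1 kHz, 83.7 kHz.
k=3: 99.8 kHz, 120.4 kHz.
Within [41.1 kHz, 71.7 kHz]: 47 kHz, 63.1 kHz.

47 kHz, 63.1 kHz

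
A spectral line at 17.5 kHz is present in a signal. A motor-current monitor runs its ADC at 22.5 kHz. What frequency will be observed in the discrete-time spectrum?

17.5 kHz > fs/2 = 11.25 kHz, folds to fs − 17.5 kHz = 5 kHz.

5 kHz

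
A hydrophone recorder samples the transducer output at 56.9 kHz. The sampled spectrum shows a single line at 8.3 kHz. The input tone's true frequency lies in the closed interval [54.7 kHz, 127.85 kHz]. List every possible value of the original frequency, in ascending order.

Frequencies that alias to 8.3 kHz are k·fs ± 8.3 kHz for integer k ≥ 0.
k=0: 8.3 kHz.
k=1: 48.6 kHz, 65.2 kHz.
k=2: 105.5 kHz, 122.1 kHz.
k=3: 162.4 kHz, 179 kHz.
Within [54.7 kHz, 127.85 kHz]: 65.2 kHz, 105.5 kHz, 122.1 kHz.

65.2 kHz, 105.5 kHz, 122.1 kHz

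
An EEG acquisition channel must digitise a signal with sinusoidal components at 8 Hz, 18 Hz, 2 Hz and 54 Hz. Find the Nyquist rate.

Highest-frequency component: 54 Hz.
Nyquist rate = 2 × 54 Hz = 108 Hz.

108 Hz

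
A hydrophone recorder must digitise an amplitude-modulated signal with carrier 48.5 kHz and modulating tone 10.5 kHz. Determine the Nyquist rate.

AM sidebands sit at fc ± fm = 38 kHz and 59 kHz.
Highest-frequency component: 59 kHz.
Nyquist rate = 2 × 59 kHz = 118 kHz.

118 kHz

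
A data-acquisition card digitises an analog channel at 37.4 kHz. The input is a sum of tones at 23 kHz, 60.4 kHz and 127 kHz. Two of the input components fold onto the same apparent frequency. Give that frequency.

fs/2 = 18.7 kHz.
23 kHz > fs/2 = 18.7 kHz, folds to fs − 23 kHz = 14.4 kHz.
60.4 kHz mod fs = 23 kHz.
23 kHz > fs/2 = 18.7 kHz, folds to fs − 23 kHz = 14.4 kHz.
127 kHz mod fs = 14.8 kHz.
14.8 kHz ≤ fs/2 = 18.7 kHz, appears at 14.8 kHz.
23 kHz and 60.4 kHz both map to 14.4 kHz.

14.4 kHz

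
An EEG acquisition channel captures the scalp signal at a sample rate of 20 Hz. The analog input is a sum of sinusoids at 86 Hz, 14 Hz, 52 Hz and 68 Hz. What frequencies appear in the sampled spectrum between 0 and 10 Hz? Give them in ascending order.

6 Hz, 8 Hz

fs/2 = 10 Hz.
86 Hz mod fs = 6 Hz.
6 Hz ≤ fs/2 = 10 Hz, appears at 6 Hz.
14 Hz > fs/2 = 10 Hz, folds to fs − 14 Hz = 6 Hz.
52 Hz mod fs = 12 Hz.
12 Hz > fs/2 = 10 Hz, folds to fs − 12 Hz = 8 Hz.
68 Hz mod fs = 8 Hz.
8 Hz ≤ fs/2 = 10 Hz, appears at 8 Hz.
Distinct values: {6 Hz, 8 Hz}.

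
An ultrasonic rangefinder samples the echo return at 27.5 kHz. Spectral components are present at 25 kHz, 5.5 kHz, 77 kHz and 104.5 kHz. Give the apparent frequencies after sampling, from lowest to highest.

2.5 kHz, 5.5 kHz

fs/2 = 13.75 kHz.
25 kHz > fs/2 = 13.75 kHz, folds to fs − 25 kHz = 2.5 kHz.
5.5 kHz ≤ fs/2 = 13.75 kHz, passes unchanged.
77 kHz mod fs = 22 kHz.
22 kHz > fs/2 = 13.75 kHz, folds to fs − 22 kHz = 5.5 kHz.
104.5 kHz mod fs = 22 kHz.
22 kHz > fs/2 = 13.75 kHz, folds to fs − 22 kHz = 5.5 kHz.
Distinct values: {2.5 kHz, 5.5 kHz}.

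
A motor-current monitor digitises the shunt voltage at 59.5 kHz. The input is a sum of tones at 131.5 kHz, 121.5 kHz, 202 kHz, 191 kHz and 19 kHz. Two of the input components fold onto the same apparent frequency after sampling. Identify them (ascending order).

131.5 kHz, 191 kHz

fs/2 = 29.75 kHz.
131.5 kHz mod fs = 12.5 kHz.
12.5 kHz ≤ fs/2 = 29.75 kHz, appears at 12.5 kHz.
121.5 kHz mod fs = 2.5 kHz.
2.5 kHz ≤ fs/2 = 29.75 kHz, appears at 2.5 kHz.
202 kHz mod fs = 23.5 kHz.
23.5 kHz ≤ fs/2 = 29.75 kHz, appears at 23.5 kHz.
191 kHz mod fs = 12.5 kHz.
12.5 kHz ≤ fs/2 = 29.75 kHz, appears at 12.5 kHz.
19 kHz ≤ fs/2 = 29.75 kHz, passes unchanged.
131.5 kHz and 191 kHz both map to 12.5 kHz.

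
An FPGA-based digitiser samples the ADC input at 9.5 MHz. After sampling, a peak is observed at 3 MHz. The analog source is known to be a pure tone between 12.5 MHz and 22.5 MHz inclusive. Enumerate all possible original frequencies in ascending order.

Frequencies that alias to 3 MHz are k·fs ± 3 MHz for integer k ≥ 0.
k=0: 3 MHz.
k=1: 6.5 MHz, 12.5 MHz.
k=2: 16 MHz, 22 MHz.
k=3: 25.5 MHz, 31.5 MHz.
Within [12.5 MHz, 22.5 MHz]: 12.5 MHz, 16 MHz, 22 MHz.

12.5 MHz, 16 MHz, 22 MHz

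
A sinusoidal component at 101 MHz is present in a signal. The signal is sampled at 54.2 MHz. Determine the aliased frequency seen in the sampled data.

101 MHz mod fs = 46.8 MHz.
46.8 MHz > fs/2 = 27.1 MHz, folds to fs − 46.8 MHz = 7.4 MHz.

7.4 MHz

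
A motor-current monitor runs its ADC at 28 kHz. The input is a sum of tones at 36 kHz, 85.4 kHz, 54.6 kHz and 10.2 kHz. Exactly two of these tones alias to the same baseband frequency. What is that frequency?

fs/2 = 14 kHz.
36 kHz mod fs = 8 kHz.
8 kHz ≤ fs/2 = 14 kHz, appears at 8 kHz.
85.4 kHz mod fs = 1.4 kHz.
1.4 kHz ≤ fs/2 = 14 kHz, appears at 1.4 kHz.
54.6 kHz mod fs = 26.6 kHz.
26.6 kHz > fs/2 = 14 kHz, folds to fs − 26.6 kHz = 1.4 kHz.
10.2 kHz ≤ fs/2 = 14 kHz, passes unchanged.
54.6 kHz and 85.4 kHz both map to 1.4 kHz.

1.4 kHz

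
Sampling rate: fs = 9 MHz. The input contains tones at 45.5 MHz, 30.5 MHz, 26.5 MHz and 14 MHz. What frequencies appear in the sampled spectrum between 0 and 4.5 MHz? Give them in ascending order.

0.5 MHz, 3.5 MHz, 4 MHz

fs/2 = 4.5 MHz.
45.5 MHz mod fs = 0.5 MHz.
0.5 MHz ≤ fs/2 = 4.5 MHz, appears at 0.5 MHz.
30.5 MHz mod fs = 3.5 MHz.
3.5 MHz ≤ fs/2 = 4.5 MHz, appears at 3.5 MHz.
26.5 MHz mod fs = 8.5 MHz.
8.5 MHz > fs/2 = 4.5 MHz, folds to fs − 8.5 MHz = 0.5 MHz.
14 MHz mod fs = 5 MHz.
5 MHz > fs/2 = 4.5 MHz, folds to fs − 5 MHz = 4 MHz.
Distinct values: {0.5 MHz, 3.5 MHz, 4 MHz}.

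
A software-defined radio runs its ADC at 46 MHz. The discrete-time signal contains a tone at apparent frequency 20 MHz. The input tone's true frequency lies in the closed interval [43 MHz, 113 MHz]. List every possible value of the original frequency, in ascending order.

66 MHz, 72 MHz, 112 MHz

Frequencies that alias to 20 MHz are k·fs ± 20 MHz for integer k ≥ 0.
k=0: 20 MHz.
k=1: 26 MHz, 66 MHz.
k=2: 72 MHz, 112 MHz.
k=3: 118 MHz, 158 MHz.
Within [43 MHz, 113 MHz]: 66 MHz, 72 MHz, 112 MHz.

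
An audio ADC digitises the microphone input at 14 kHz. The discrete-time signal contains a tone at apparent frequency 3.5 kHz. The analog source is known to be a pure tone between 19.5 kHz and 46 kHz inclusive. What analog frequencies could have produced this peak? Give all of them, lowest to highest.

Frequencies that alias to 3.5 kHz are k·fs ± 3.5 kHz for integer k ≥ 0.
k=0: 3.5 kHz.
k=1: 10.5 kHz, 17.5 kHz.
k=2: 24.5 kHz, 31.5 kHz.
k=3: 38.5 kHz, 45.5 kHz.
k=4: 52.5 kHz, 59.5 kHz.
Within [19.5 kHz, 46 kHz]: 24.5 kHz, 31.5 kHz, 38.5 kHz, 45.5 kHz.

24.5 kHz, 31.5 kHz, 38.5 kHz, 45.5 kHz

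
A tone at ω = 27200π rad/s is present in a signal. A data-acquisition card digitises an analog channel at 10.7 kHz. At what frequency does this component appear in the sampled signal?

2.9 kHz

ω = 27200π rad/s → f = ω/(2π) = 13600 Hz = 13.6 kHz.
13.6 kHz mod fs = 2.9 kHz.
2.9 kHz ≤ fs/2 = 5.35 kHz, appears at 2.9 kHz.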